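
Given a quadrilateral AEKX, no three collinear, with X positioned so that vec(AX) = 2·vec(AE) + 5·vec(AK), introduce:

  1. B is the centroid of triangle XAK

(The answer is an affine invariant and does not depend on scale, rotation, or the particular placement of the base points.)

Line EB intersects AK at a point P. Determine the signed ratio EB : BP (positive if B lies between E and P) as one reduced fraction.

Work in coordinates with A = (0, 0), E = (1, 0), K = (0, 1), X = (2, 5).
1. B is the centroid of triangle XAK ⇒ B = (2/3, 2)
line EB meets AK at P = (0, 6)
B = E + t·(P−E) with t = 1/3, so EB:BP = 1/3:2/3

EB:BP = 1/2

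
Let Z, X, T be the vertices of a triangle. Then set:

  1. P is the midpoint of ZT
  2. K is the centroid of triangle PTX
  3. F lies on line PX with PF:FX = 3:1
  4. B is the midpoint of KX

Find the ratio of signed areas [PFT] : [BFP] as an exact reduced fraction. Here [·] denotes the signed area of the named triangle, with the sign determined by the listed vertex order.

Set Z = (0, 0), X = (1, 0), T = (0, 1); any affine frame gives the same invariant.
1. P is the midpoint of ZT ⇒ P = (0, 1/2)
2. K is the centroid of triangle PTX ⇒ K = (1/3, 1/2)
3. F lies on line PX with PF:FX = 3:1 ⇒ F = (3/4, 1/8)
4. B is the midpoint of KX ⇒ B = (2/3, 1/4)
2·[PFT] = 3/8, 2·[BFP] = -1/16
[PFT]:[BFP] = 3/8:-1/16 = -6

[PFT]:[BFP] = -6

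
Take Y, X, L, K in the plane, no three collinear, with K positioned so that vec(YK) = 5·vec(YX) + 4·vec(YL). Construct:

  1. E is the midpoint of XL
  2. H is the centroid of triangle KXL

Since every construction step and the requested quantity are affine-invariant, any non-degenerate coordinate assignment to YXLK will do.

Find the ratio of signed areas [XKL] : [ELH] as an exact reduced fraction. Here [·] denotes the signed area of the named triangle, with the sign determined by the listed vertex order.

Choose coordinates Y = (0, 0), X = (1, 0), L = (0, 1), K = (5, 4).
1. E is the midpoint of XL ⇒ E = (1/2, 1/2)
2. H is the centroid of triangle KXL ⇒ H = (2, 5/3)
2·[XKL] = 8, 2·[ELH] = -4/3
[XKL]:[ELH] = 8:-4/3 = -6

[XKL]:[ELH] = -6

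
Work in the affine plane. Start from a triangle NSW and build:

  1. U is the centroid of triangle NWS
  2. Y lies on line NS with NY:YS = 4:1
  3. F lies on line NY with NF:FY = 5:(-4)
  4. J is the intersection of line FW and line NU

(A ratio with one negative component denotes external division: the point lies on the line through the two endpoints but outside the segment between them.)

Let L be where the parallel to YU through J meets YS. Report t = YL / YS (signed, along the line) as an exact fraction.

Choose coordinates N = (0, 0), S = (1, 0), W = (0, 1).
1. U is the centroid of triangle NWS ⇒ U = (1/3, 1/3)
2. Y lies on line NS with NY:YS = 4:1 ⇒ Y = (4/5, 0)
3. F lies on line NY with NF:FY = 5:(-4) ⇒ F = (4, 0)
4. J is the intersection of line FW and line NU ⇒ J = (4/5, 4/5)
through J parallel to YU: direction (-7/15, 1/3); meets YS at L = (48/25, 0)
L = Y + t·(S−Y) with t = 28/5

t = 28/5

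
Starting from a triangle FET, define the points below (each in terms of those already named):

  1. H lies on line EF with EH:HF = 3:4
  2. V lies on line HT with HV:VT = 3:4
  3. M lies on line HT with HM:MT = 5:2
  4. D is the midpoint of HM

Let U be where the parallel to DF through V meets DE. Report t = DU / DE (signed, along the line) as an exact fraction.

Choose coordinates F = (0, 0), E = (1, 0), T = (0, 1).
1. H lies on line EF with EH:HF = 3:4 ⇒ H = (4/7, 0)
2. V lies on line HT with HV:VT = 3:4 ⇒ V = (16/49, 3/7)
3. M lies on line HT with HM:MT = 5:2 ⇒ M = (8/49, 5/7)
4. D is the midpoint of HM ⇒ D = (18/49, 5/14)
through V parallel to DF: direction (-18/49, -5/14); meets DE at U = (506/1715, 39/98)
U = D + t·(E−D) with t = -4/35

t = -4/35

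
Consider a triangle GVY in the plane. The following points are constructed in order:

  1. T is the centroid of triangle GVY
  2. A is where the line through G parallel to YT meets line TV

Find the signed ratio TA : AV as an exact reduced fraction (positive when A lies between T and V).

TA:AV = -1/2

Work in coordinates with G = (0, 0), V = (1, 0), Y = (0, 1).
1. T is the centroid of triangle GVY ⇒ T = (1/3, 1/3)
2. A is where the line through G parallel to YT meets line TV ⇒ A = (-1/3, 2/3)
A = T + t·(V−T) with t = -1, so TA:AV = t:(1−t) = -1:2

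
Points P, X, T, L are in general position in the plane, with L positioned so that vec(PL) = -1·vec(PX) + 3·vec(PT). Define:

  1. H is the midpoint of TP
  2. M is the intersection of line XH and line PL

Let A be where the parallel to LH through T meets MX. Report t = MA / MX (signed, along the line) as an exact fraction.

Choose coordinates P = (0, 0), X = (1, 0), T = (0, 1), L = (-1, 3).
1. H is the midpoint of TP ⇒ H = (0, 1/2)
2. M is the intersection of line XH and line PL ⇒ M = (-1/5, 3/5)
through T parallel to LH: direction (1, -5/2); meets MX at A = (1/4, 3/8)
A = M + t·(X−M) with t = 3/8

t = 3/8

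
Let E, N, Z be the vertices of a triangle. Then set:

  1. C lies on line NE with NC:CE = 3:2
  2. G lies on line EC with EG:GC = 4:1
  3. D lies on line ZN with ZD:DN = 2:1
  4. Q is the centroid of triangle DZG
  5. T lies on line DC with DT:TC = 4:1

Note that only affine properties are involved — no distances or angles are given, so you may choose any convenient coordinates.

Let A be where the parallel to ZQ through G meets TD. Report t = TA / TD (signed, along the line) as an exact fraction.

Set E = (0, 0), N = (1, 0), Z = (0, 1); any affine frame gives the same invariant.
1. C lies on line NE with NC:CE = 3:2 ⇒ C = (2/5, 0)
2. G lies on line EC with EG:GC = 4:1 ⇒ G = (8/25, 0)
3. D lies on line ZN with ZD:DN = 2:1 ⇒ D = (2/3, 1/3)
4. Q is the centroid of triangle DZG ⇒ Q = (74/225, 4/9)
5. T lies on line DC with DT:TC = 4:1 ⇒ T = (34/75, 1/15)
through G parallel to ZQ: direction (74/225, -5/9); meets TD at A = (154/435, -5/87)
A = T + t·(D−T) with t = -27/58

t = -27/58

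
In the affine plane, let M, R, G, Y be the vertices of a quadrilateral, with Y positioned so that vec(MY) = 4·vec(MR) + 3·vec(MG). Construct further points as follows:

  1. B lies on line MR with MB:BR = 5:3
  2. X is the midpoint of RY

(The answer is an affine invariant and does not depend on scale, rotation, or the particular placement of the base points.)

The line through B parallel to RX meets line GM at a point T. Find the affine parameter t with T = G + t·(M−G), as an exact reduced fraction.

t = 13/8

Assign M = (0, 0), R = (1, 0), G = (0, 1), Y = (4, 3) — the answer is frame-independent, so this choice is without loss of generality.
1. B lies on line MR with MB:BR = 5:3 ⇒ B = (5/8, 0)
2. X is the midpoint of RY ⇒ X = (5/2, 3/2)
through B parallel to RX: direction (3/2, 3/2); meets GM at T = (0, -5/8)
T = G + t·(M−G) with t = 13/8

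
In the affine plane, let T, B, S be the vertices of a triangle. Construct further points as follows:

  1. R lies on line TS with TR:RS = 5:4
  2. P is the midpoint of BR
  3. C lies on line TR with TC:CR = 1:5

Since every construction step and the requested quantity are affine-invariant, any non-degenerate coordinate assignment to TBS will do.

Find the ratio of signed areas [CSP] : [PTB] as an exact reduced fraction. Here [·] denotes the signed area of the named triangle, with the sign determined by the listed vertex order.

[CSP]:[PTB] = -49/30

Set T = (0, 0), B = (1, 0), S = (0, 1); any affine frame gives the same invariant.
1. R lies on line TS with TR:RS = 5:4 ⇒ R = (0, 5/9)
2. P is the midpoint of BR ⇒ P = (1/2, 5/18)
3. C lies on line TR with TC:CR = 1:5 ⇒ C = (0, 5/54)
2·[CSP] = -49/108, 2·[PTB] = 5/18
[CSP]:[PTB] = -49/108:5/18 = -49/30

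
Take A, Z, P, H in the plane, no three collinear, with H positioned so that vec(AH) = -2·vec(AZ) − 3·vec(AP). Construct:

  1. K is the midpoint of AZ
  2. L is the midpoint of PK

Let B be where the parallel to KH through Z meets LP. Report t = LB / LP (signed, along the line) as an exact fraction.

t = -7/4

Set A = (0, 0), Z = (1, 0), P = (0, 1), H = (-2, -3); any affine frame gives the same invariant.
1. K is the midpoint of AZ ⇒ K = (1/2, 0)
2. L is the midpoint of PK ⇒ L = (1/4, 1/2)
through Z parallel to KH: direction (-5/2, -3); meets LP at B = (11/16, -3/8)
B = L + t·(P−L) with t = -7/4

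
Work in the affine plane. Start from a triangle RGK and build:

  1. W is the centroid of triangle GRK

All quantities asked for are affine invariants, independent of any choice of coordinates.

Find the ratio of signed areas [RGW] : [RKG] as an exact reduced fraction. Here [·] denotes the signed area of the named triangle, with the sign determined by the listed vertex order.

[RGW]:[RKG] = -1/3

Choose coordinates R = (0, 0), G = (1, 0), K = (0, 1).
1. W is the centroid of triangle GRK ⇒ W = (1/3, 1/3)
2·[RGW] = 1/3, 2·[RKG] = -1
[RGW]:[RKG] = 1/3:-1 = -1/3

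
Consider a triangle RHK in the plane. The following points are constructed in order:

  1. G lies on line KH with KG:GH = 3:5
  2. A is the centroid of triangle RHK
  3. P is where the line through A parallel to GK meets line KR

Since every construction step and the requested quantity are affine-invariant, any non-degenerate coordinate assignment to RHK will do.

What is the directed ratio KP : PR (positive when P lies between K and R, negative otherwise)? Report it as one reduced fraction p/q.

Choose coordinates R = (0, 0), H = (1, 0), K = (0, 1).
1. G lies on line KH with KG:GH = 3:5 ⇒ G = (3/8, 5/8)
2. A is the centroid of triangle RHK ⇒ A = (1/3, 1/3)
3. P is where the line through A parallel to GK meets line KR ⇒ P = (0, 2/3)
P = K + t·(R−K) with t = 1/3, so KP:PR = t:(1−t) = 1/3:2/3

KP:PR = 1/2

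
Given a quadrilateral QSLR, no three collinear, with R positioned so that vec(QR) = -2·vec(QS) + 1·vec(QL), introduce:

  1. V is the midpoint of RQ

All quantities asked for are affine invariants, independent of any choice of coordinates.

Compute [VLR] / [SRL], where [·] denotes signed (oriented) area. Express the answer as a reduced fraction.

Set Q = (0, 0), S = (1, 0), L = (0, 1), R = (-2, 1); any affine frame gives the same invariant.
1. V is the midpoint of RQ ⇒ V = (-1, 1/2)
2·[VLR] = 1, 2·[SRL] = -2
[VLR]:[SRL] = 1:-2 = -1/2

[VLR]:[SRL] = -1/2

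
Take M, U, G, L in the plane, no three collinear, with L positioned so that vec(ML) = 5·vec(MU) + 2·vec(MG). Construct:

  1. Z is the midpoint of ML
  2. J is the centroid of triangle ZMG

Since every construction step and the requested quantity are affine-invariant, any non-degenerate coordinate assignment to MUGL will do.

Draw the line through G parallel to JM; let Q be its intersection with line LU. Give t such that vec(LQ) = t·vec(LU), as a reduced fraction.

t = 5/2

Assign M = (0, 0), U = (1, 0), G = (0, 1), L = (5, 2) — the answer is frame-independent, so this choice is without loss of generality.
1. Z is the midpoint of ML ⇒ Z = (5/2, 1)
2. J is the centroid of triangle ZMG ⇒ J = (5/6, 2/3)
through G parallel to JM: direction (-5/6, -2/3); meets LU at Q = (-5, -3)
Q = L + t·(U−L) with t = 5/2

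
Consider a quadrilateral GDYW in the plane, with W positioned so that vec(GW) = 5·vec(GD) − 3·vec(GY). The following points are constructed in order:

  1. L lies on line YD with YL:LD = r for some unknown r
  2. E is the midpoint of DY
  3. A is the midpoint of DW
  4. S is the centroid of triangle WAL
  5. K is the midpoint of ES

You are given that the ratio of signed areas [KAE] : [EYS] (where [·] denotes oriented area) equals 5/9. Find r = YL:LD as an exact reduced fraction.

Set G = (0, 0), D = (1, 0), Y = (0, 1), W = (5, -3); any affine frame gives the same invariant.
1. With YL:LD = r, write λ = r/(r+1) so L = Y + λ·(D−Y); L is affine-linear in λ
2. E is the midpoint of DY ⇒ E = (1/2, 1/2)
3. A is the midpoint of DW ⇒ A = (3, -3/2)
4. S is the centroid of triangle WAL ⇒ S is an affine combination of earlier points and hence also affine-linear in λ
5. K is the midpoint of ES ⇒ K is an affine combination of earlier points and hence also affine-linear in λ
Every point depending on L is an affine combination of L and λ-independent points, so each such coordinate is linear in λ; the λ² term in each signed area is a multiple of (D−Y)×(D−Y) = 0, so 2·[KAE] and 2·[EYS] are each linear in λ. Evaluating at λ=0 and λ=1:
  2·[KAE] = 1/12·λ − 1/12,   2·[EYS] = -1/4
So [KAE]:[EYS] = (1/12·λ − 1/12) / (-1/4). Setting this equal to 5/9:
  1/12·λ − 1/12 = 5/9·(-1/4)  ⇒  λ = -2/3
Then r = λ/(1−λ) = (-2/3)/(5/3) = -2/5. Check: with r = -2/5, L = (-2/3, 5/3) and [KAE]:[EYS] = 5/9 as required.

r = -2/5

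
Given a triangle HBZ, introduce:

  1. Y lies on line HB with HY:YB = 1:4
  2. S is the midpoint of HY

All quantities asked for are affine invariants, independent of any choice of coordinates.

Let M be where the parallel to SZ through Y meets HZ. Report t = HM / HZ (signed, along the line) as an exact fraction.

t = 2

Work in coordinates with H = (0, 0), B = (1, 0), Z = (0, 1).
1. Y lies on line HB with HY:YB = 1:4 ⇒ Y = (1/5, 0)
2. S is the midpoint of HY ⇒ S = (1/10, 0)
through Y parallel to SZ: direction (-1/10, 1); meets HZ at M = (0, 2)
M = H + t·(Z−H) with t = 2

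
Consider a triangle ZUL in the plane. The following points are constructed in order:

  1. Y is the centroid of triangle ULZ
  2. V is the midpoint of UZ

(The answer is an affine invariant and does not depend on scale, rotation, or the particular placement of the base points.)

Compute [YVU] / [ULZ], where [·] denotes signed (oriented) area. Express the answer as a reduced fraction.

[YVU]:[ULZ] = 1/6

Set Z = (0, 0), U = (1, 0), L = (0, 1); any affine frame gives the same invariant.
1. Y is the centroid of triangle ULZ ⇒ Y = (1/3, 1/3)
2. V is the midpoint of UZ ⇒ V = (1/2, 0)
2·[YVU] = 1/6, 2·[ULZ] = 1
[YVU]:[ULZ] = 1/6:1 = 1/6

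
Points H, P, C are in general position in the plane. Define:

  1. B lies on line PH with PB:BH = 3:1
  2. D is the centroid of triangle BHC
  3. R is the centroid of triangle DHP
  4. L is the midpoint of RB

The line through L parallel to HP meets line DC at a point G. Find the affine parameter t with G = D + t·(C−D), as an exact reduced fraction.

t = -5/12

Assign H = (0, 0), P = (1, 0), C = (0, 1) — the answer is frame-independent, so this choice is without loss of generality.
1. B lies on line PH with PB:BH = 3:1 ⇒ B = (1/4, 0)
2. D is the centroid of triangle BHC ⇒ D = (1/12, 1/3)
3. R is the centroid of triangle DHP ⇒ R = (13/36, 1/9)
4. L is the midpoint of RB ⇒ L = (11/36, 1/18)
through L parallel to HP: direction (1, 0); meets DC at G = (17/144, 1/18)
G = D + t·(C−D) with t = -5/12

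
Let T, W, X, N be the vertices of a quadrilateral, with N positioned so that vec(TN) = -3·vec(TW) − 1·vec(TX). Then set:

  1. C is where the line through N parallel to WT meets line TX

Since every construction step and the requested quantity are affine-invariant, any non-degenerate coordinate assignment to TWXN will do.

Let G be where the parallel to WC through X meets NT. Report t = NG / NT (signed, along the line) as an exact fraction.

Choose coordinates T = (0, 0), W = (1, 0), X = (0, 1), N = (-3, -1).
1. C is where the line through N parallel to WT meets line TX ⇒ C = (0, -1)
through X parallel to WC: direction (-1, -1); meets NT at G = (-3/2, -1/2)
G = N + t·(T−N) with t = 1/2

t = 1/2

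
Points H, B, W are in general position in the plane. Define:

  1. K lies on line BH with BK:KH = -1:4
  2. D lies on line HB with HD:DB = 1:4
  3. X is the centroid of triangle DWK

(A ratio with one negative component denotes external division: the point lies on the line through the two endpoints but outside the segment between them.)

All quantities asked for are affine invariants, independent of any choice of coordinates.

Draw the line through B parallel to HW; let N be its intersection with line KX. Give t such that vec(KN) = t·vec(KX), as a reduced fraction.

Set H = (0, 0), B = (1, 0), W = (0, 1); any affine frame gives the same invariant.
1. K lies on line BH with BK:KH = -1:4 ⇒ K = (4/3, 0)
2. D lies on line HB with HD:DB = 1:4 ⇒ D = (1/5, 0)
3. X is the centroid of triangle DWK ⇒ X = (23/45, 1/3)
through B parallel to HW: direction (0, 1); meets KX at N = (1, 5/37)
N = K + t·(X−K) with t = 15/37

t = 15/37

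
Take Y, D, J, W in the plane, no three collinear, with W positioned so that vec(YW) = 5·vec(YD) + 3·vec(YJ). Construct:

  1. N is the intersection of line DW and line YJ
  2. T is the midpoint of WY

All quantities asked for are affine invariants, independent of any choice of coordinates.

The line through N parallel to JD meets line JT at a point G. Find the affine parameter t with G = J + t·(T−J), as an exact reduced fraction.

Work in coordinates with Y = (0, 0), D = (1, 0), J = (0, 1), W = (5, 3).
1. N is the intersection of line DW and line YJ ⇒ N = (0, -3/4)
2. T is the midpoint of WY ⇒ T = (5/2, 3/2)
through N parallel to JD: direction (1, -1); meets JT at G = (-35/24, 17/24)
G = J + t·(T−J) with t = -7/12

t = -7/12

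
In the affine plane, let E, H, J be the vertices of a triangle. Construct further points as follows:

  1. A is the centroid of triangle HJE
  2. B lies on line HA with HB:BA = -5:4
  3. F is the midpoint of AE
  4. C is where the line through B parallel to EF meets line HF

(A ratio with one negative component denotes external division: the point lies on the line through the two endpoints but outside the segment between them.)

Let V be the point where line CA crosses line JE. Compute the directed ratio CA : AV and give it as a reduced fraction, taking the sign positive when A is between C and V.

CA:AV = -21/2

Set E = (0, 0), H = (1, 0), J = (0, 1); any affine frame gives the same invariant.
1. A is the centroid of triangle HJE ⇒ A = (1/3, 1/3)
2. B lies on line HA with HB:BA = -5:4 ⇒ B = (-7/3, 5/3)
3. F is the midpoint of AE ⇒ F = (1/6, 1/6)
4. C is where the line through B parallel to EF meets line HF ⇒ C = (-19/6, 5/6)
line CA meets JE at V = (0, 8/21)
A = C + t·(V−C) with t = 21/19, so CA:AV = 21/19:-2/19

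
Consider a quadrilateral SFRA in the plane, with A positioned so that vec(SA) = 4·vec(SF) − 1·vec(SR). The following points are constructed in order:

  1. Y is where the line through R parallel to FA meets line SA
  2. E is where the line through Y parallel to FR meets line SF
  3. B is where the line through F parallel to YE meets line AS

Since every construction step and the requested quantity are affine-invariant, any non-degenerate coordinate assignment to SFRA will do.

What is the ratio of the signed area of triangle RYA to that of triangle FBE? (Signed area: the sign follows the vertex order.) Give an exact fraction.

Choose coordinates S = (0, 0), F = (1, 0), R = (0, 1), A = (4, -1).
1. Y is where the line through R parallel to FA meets line SA ⇒ Y = (12, -3)
2. E is where the line through Y parallel to FR meets line SF ⇒ E = (9, 0)
3. B is where the line through F parallel to YE meets line AS ⇒ B = (4/3, -1/3)
2·[RYA] = -8, 2·[FBE] = 8/3
[RYA]:[FBE] = -8:8/3 = -3

[RYA]:[FBE] = -3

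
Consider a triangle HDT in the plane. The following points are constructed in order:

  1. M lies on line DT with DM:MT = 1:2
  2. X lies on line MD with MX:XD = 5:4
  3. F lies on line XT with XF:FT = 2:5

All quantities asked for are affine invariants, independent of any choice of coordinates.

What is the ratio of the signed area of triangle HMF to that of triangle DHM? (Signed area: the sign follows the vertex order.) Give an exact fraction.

[HMF]:[DHM] = -11/63

Work in coordinates with H = (0, 0), D = (1, 0), T = (0, 1).
1. M lies on line DT with DM:MT = 1:2 ⇒ M = (2/3, 1/3)
2. X lies on line MD with MX:XD = 5:4 ⇒ X = (23/27, 4/27)
3. F lies on line XT with XF:FT = 2:5 ⇒ F = (115/189, 74/189)
2·[HMF] = 11/189, 2·[DHM] = -1/3
[HMF]:[DHM] = 11/189:-1/3 = -11/63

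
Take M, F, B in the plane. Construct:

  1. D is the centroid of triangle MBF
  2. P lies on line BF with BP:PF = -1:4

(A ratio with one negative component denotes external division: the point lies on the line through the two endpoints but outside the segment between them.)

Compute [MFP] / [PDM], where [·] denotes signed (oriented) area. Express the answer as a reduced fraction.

[MFP]:[PDM] = -12/5

Set M = (0, 0), F = (1, 0), B = (0, 1); any affine frame gives the same invariant.
1. D is the centroid of triangle MBF ⇒ D = (1/3, 1/3)
2. P lies on line BF with BP:PF = -1:4 ⇒ P = (-1/3, 4/3)
2·[MFP] = 4/3, 2·[PDM] = -5/9
[MFP]:[PDM] = 4/3:-5/9 = -12/5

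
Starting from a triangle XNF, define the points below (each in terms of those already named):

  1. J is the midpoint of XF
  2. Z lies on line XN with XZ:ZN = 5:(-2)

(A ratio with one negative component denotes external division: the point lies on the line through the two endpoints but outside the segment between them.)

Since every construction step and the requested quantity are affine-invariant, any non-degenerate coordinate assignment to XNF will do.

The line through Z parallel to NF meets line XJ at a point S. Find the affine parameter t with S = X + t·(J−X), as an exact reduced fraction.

Set X = (0, 0), N = (1, 0), F = (0, 1); any affine frame gives the same invariant.
1. J is the midpoint of XF ⇒ J = (0, 1/2)
2. Z lies on line XN with XZ:ZN = 5:(-2) ⇒ Z = (5/3, 0)
through Z parallel to NF: direction (-1, 1); meets XJ at S = (0, 5/3)
S = X + t·(J−X) with t = 10/3

t = 10/3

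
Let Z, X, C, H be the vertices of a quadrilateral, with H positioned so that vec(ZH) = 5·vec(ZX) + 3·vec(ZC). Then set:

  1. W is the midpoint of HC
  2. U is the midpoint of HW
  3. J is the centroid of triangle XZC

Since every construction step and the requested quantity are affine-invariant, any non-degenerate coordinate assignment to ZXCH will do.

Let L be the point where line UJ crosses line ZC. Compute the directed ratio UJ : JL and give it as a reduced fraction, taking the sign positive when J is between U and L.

UJ:JL = 41/4

Work in coordinates with Z = (0, 0), X = (1, 0), C = (0, 1), H = (5, 3).
1. W is the midpoint of HC ⇒ W = (5/2, 2)
2. U is the midpoint of HW ⇒ U = (15/4, 5/2)
3. J is the centroid of triangle XZC ⇒ J = (1/3, 1/3)
line UJ meets ZC at L = (0, 5/41)
J = U + t·(L−U) with t = 41/45, so UJ:JL = 41/45:4/45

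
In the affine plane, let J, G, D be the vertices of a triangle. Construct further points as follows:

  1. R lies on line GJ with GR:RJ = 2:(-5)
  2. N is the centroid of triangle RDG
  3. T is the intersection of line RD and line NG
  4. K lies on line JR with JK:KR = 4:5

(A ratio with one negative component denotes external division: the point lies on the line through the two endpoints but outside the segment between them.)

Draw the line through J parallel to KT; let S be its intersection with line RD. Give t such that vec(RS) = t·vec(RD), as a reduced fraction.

t = 9/10

Work in coordinates with J = (0, 0), G = (1, 0), D = (0, 1).
1. R lies on line GJ with GR:RJ = 2:(-5) ⇒ R = (5/3, 0)
2. N is the centroid of triangle RDG ⇒ N = (8/9, 1/3)
3. T is the intersection of line RD and line NG ⇒ T = (5/6, 1/2)
4. K lies on line JR with JK:KR = 4:5 ⇒ K = (20/27, 0)
through J parallel to KT: direction (5/54, 1/2); meets RD at S = (1/6, 9/10)
S = R + t·(D−R) with t = 9/10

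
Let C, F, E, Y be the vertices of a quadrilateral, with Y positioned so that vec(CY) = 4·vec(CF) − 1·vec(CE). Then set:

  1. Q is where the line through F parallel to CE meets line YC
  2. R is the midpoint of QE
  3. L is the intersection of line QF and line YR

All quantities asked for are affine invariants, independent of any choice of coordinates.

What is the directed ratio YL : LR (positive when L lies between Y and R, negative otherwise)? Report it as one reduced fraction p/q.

YL:LR = 6

Choose coordinates C = (0, 0), F = (1, 0), E = (0, 1), Y = (4, -1).
1. Q is where the line through F parallel to CE meets line YC ⇒ Q = (1, -1/4)
2. R is the midpoint of QE ⇒ R = (1/2, 3/8)
3. L is the intersection of line QF and line YR ⇒ L = (1, 5/28)
L = Y + t·(R−Y) with t = 6/7, so YL:LR = t:(1−t) = 6/7:1/7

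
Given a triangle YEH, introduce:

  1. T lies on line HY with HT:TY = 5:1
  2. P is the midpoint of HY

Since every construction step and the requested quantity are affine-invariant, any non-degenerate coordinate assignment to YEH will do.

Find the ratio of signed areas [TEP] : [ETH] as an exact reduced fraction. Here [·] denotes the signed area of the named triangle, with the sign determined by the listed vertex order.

Work in coordinates with Y = (0, 0), E = (1, 0), H = (0, 1).
1. T lies on line HY with HT:TY = 5:1 ⇒ T = (0, 1/6)
2. P is the midpoint of HY ⇒ P = (0, 1/2)
2·[TEP] = 1/3, 2·[ETH] = -5/6
[TEP]:[ETH] = 1/3:-5/6 = -2/5

[TEP]:[ETH] = -2/5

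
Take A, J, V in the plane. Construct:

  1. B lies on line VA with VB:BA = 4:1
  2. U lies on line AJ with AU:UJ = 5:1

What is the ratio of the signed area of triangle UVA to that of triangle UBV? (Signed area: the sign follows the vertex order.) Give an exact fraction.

Set A = (0, 0), J = (1, 0), V = (0, 1); any affine frame gives the same invariant.
1. B lies on line VA with VB:BA = 4:1 ⇒ B = (0, 1/5)
2. U lies on line AJ with AU:UJ = 5:1 ⇒ U = (5/6, 0)
2·[UVA] = 5/6, 2·[UBV] = -2/3
[UVA]:[UBV] = 5/6:-2/3 = -5/4

[UVA]:[UBV] = -5/4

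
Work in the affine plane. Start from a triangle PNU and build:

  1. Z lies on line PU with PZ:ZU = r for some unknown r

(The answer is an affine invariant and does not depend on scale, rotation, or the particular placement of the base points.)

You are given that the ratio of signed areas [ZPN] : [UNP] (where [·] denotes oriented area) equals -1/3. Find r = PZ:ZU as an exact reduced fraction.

Work in coordinates with P = (0, 0), N = (1, 0), U = (0, 1).
1. With PZ:ZU = r, write λ = r/(r+1) so Z = P + λ·(U−P); Z is affine-linear in λ
Every point depending on Z is an affine combination of Z and λ-independent points, so each such coordinate is linear in λ; the λ² term in each signed area is a multiple of (U−P)×(U−P) = 0, so 2·[ZPN] and 2·[UNP] are each linear in λ. Evaluating at λ=0 and λ=1:
  2·[ZPN] = λ,   2·[UNP] = -1
So [ZPN]:[UNP] = (λ) / (-1). Setting this equal to -1/3:
  λ = -1/3·(-1)  ⇒  λ = 1/3
Then r = λ/(1−λ) = (1/3)/(2/3) = 1/2. Check: with r = 1/2, Z = (0, 1/3) and [ZPN]:[UNP] = -1/3 as required.

r = 1/2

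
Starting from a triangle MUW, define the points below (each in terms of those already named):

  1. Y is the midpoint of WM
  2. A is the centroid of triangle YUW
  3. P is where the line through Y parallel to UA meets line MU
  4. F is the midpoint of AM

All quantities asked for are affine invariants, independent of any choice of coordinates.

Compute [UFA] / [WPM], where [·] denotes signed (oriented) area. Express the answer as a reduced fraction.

Assign M = (0, 0), U = (1, 0), W = (0, 1) — the answer is frame-independent, so this choice is without loss of generality.
1. Y is the midpoint of WM ⇒ Y = (0, 1/2)
2. A is the centroid of triangle YUW ⇒ A = (1/3, 1/2)
3. P is where the line through Y parallel to UA meets line MU ⇒ P = (2/3, 0)
4. F is the midpoint of AM ⇒ F = (1/6, 1/4)
2·[UFA] = -1/4, 2·[WPM] = -2/3
[UFA]:[WPM] = -1/4:-2/3 = 3/8

[UFA]:[WPM] = 3/8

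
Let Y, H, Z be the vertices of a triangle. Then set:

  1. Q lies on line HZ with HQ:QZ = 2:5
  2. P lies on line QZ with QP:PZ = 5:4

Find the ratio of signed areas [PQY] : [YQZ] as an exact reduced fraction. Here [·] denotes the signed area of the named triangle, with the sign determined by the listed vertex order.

[PQY]:[YQZ] = -5/9

Assign Y = (0, 0), H = (1, 0), Z = (0, 1) — the answer is frame-independent, so this choice is without loss of generality.
1. Q lies on line HZ with HQ:QZ = 2:5 ⇒ Q = (5/7, 2/7)
2. P lies on line QZ with QP:PZ = 5:4 ⇒ P = (20/63, 43/63)
2·[PQY] = -25/63, 2·[YQZ] = 5/7
[PQY]:[YQZ] = -25/63:5/7 = -5/9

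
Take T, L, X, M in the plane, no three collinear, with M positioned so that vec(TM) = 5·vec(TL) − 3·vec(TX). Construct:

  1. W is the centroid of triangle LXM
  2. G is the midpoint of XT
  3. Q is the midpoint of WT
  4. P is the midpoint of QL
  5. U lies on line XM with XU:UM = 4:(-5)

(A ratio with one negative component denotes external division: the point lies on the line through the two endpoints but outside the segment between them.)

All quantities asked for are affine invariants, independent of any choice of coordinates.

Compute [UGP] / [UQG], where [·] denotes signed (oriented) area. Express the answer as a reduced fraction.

Choose coordinates T = (0, 0), L = (1, 0), X = (0, 1), M = (5, -3).
1. W is the centroid of triangle LXM ⇒ W = (2, -2/3)
2. G is the midpoint of XT ⇒ G = (0, 1/2)
3. Q is the midpoint of WT ⇒ Q = (1, -1/3)
4. P is the midpoint of QL ⇒ P = (1, -1/6)
5. U lies on line XM with XU:UM = 4:(-5) ⇒ U = (-20, 17)
2·[UGP] = 19/6, 2·[UQG] = 1/6
[UGP]:[UQG] = 19/6:1/6 = 19

[UGP]:[UQG] = 19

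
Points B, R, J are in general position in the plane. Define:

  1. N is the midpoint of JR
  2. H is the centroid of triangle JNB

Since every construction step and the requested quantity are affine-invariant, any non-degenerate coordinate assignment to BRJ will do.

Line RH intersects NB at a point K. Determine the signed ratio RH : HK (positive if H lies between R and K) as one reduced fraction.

Set B = (0, 0), R = (1, 0), J = (0, 1); any affine frame gives the same invariant.
1. N is the midpoint of JR ⇒ N = (1/2, 1/2)
2. H is the centroid of triangle JNB ⇒ H = (1/6, 1/2)
line RH meets NB at K = (3/8, 3/8)
H = R + t·(K−R) with t = 4/3, so RH:HK = 4/3:-1/3

RH:HK = -4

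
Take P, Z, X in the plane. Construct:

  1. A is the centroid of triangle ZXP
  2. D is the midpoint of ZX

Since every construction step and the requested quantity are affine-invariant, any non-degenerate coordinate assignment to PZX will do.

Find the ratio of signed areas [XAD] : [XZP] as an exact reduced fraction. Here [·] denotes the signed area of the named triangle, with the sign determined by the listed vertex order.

Assign P = (0, 0), Z = (1, 0), X = (0, 1) — the answer is frame-independent, so this choice is without loss of generality.
1. A is the centroid of triangle ZXP ⇒ A = (1/3, 1/3)
2. D is the midpoint of ZX ⇒ D = (1/2, 1/2)
2·[XAD] = 1/6, 2·[XZP] = -1
[XAD]:[XZP] = 1/6:-1 = -1/6

[XAD]:[XZP] = -1/6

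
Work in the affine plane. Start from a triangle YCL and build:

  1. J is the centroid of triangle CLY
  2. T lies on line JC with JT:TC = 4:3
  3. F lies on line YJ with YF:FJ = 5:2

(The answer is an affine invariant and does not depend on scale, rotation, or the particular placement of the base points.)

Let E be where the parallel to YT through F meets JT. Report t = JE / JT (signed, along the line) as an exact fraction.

t = 2/7

Assign Y = (0, 0), C = (1, 0), L = (0, 1) — the answer is frame-independent, so this choice is without loss of generality.
1. J is the centroid of triangle CLY ⇒ J = (1/3, 1/3)
2. T lies on line JC with JT:TC = 4:3 ⇒ T = (5/7, 1/7)
3. F lies on line YJ with YF:FJ = 5:2 ⇒ F = (5/21, 5/21)
through F parallel to YT: direction (5/7, 1/7); meets JT at E = (65/147, 41/147)
E = J + t·(T−J) with t = 2/7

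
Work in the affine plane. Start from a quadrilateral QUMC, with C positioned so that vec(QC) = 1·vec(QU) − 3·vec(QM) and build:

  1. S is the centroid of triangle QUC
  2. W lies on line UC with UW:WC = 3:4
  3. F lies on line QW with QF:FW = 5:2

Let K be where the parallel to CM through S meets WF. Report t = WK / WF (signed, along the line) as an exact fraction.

Set Q = (0, 0), U = (1, 0), M = (0, 1), C = (1, -3); any affine frame gives the same invariant.
1. S is the centroid of triangle QUC ⇒ S = (2/3, -1)
2. W lies on line UC with UW:WC = 3:4 ⇒ W = (1, -9/7)
3. F lies on line QW with QF:FW = 5:2 ⇒ F = (5/7, -45/49)
through S parallel to CM: direction (-1, 4); meets WF at K = (35/57, -15/19)
K = W + t·(F−W) with t = 77/57

t = 77/57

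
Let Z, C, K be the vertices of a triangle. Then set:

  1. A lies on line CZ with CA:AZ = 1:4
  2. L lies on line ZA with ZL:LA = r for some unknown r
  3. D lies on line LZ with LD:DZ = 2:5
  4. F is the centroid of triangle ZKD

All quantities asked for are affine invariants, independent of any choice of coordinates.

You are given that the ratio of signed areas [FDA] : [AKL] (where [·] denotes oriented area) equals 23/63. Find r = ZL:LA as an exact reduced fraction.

Assign Z = (0, 0), C = (1, 0), K = (0, 1) — the answer is frame-independent, so this choice is without loss of generality.
1. A lies on line CZ with CA:AZ = 1:4 ⇒ A = (4/5, 0)
2. With ZL:LA = r, write λ = r/(r+1) so L = Z + λ·(A−Z); L is affine-linear in λ
3. D lies on line LZ with LD:DZ = 2:5 ⇒ D is an affine combination of earlier points and hence also affine-linear in λ
4. F is the centroid of triangle ZKD ⇒ F is an affine combination of earlier points and hence also affine-linear in λ
Every point depending on L is an affine combination of L and λ-independent points, so each such coordinate is linear in λ; the λ² term in each signed area is a multiple of (A−Z)×(A−Z) = 0, so 2·[FDA] and 2·[AKL] are each linear in λ. Evaluating at λ=0 and λ=1:
  2·[FDA] = -4/21·λ + 4/15,   2·[AKL] = -4/5·λ + 4/5
So [FDA]:[AKL] = (-4/21·λ + 4/15) / (-4/5·λ + 4/5). Setting this equal to 23/63:
  -4/21·λ + 4/15 = 23/63·(-4/5·λ + 4/5)  ⇒  λ = 1/4
Then r = λ/(1−λ) = (1/4)/(3/4) = 1/3. Check: with r = 1/3, L = (1/5, 0) and [FDA]:[AKL] = 23/63 as required.

r = 1/3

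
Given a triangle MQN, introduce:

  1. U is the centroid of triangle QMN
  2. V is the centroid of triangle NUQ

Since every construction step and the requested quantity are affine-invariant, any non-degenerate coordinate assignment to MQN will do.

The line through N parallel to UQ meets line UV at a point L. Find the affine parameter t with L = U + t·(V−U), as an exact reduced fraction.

Choose coordinates M = (0, 0), Q = (1, 0), N = (0, 1).
1. U is the centroid of triangle QMN ⇒ U = (1/3, 1/3)
2. V is the centroid of triangle NUQ ⇒ V = (4/9, 4/9)
through N parallel to UQ: direction (2/3, -1/3); meets UV at L = (2/3, 2/3)
L = U + t·(V−U) with t = 3

t = 3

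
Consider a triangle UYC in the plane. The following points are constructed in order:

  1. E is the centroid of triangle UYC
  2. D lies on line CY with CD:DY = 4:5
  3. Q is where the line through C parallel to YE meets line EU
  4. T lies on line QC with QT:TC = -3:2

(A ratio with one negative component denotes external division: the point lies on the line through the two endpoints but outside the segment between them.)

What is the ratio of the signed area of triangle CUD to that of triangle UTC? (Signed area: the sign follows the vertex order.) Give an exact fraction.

Assign U = (0, 0), Y = (1, 0), C = (0, 1) — the answer is frame-independent, so this choice is without loss of generality.
1. E is the centroid of triangle UYC ⇒ E = (1/3, 1/3)
2. D lies on line CY with CD:DY = 4:5 ⇒ D = (4/9, 5/9)
3. Q is where the line through C parallel to YE meets line EU ⇒ Q = (2/3, 2/3)
4. T lies on line QC with QT:TC = -3:2 ⇒ T = (-4/3, 5/3)
2·[CUD] = 4/9, 2·[UTC] = -4/3
[CUD]:[UTC] = 4/9:-4/3 = -1/3

[CUD]:[UTC] = -1/3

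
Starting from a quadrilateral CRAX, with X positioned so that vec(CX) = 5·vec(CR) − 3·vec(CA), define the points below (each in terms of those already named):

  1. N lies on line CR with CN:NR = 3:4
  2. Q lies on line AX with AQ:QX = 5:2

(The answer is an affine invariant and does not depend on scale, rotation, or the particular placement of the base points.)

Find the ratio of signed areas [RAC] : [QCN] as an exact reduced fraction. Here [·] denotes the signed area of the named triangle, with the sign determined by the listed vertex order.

Work in coordinates with C = (0, 0), R = (1, 0), A = (0, 1), X = (5, -3).
1. N lies on line CR with CN:NR = 3:4 ⇒ N = (3/7, 0)
2. Q lies on line AX with AQ:QX = 5:2 ⇒ Q = (25/7, -13/7)
2·[RAC] = 1, 2·[QCN] = -39/49
[RAC]:[QCN] = 1:-39/49 = -49/39

[RAC]:[QCN] = -49/39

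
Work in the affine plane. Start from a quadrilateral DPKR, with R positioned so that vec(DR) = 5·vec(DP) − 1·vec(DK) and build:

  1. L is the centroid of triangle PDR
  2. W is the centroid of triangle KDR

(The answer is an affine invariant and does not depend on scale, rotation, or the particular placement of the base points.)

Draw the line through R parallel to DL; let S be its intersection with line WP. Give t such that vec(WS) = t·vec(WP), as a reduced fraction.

Set D = (0, 0), P = (1, 0), K = (0, 1), R = (5, -1); any affine frame gives the same invariant.
1. L is the centroid of triangle PDR ⇒ L = (2, -1/3)
2. W is the centroid of triangle KDR ⇒ W = (5/3, 0)
through R parallel to DL: direction (2, -1/3); meets WP at S = (-1, 0)
S = W + t·(P−W) with t = 4

t = 4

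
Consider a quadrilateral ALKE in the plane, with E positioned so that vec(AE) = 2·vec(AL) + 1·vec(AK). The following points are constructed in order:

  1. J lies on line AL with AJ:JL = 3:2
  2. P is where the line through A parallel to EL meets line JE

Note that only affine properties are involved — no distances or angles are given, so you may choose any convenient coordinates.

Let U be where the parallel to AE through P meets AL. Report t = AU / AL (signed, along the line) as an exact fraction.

Set A = (0, 0), L = (1, 0), K = (0, 1), E = (2, 1); any affine frame gives the same invariant.
1. J lies on line AL with AJ:JL = 3:2 ⇒ J = (3/5, 0)
2. P is where the line through A parallel to EL meets line JE ⇒ P = (-3/2, -3/2)
through P parallel to AE: direction (2, 1); meets AL at U = (3/2, 0)
U = A + t·(L−A) with t = 3/2

t = 3/2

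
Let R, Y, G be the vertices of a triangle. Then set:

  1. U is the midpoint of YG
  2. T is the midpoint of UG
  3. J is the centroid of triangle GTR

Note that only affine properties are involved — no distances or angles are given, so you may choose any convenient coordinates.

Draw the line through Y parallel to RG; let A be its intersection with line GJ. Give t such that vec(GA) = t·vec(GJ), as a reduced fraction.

t = 12

Choose coordinates R = (0, 0), Y = (1, 0), G = (0, 1).
1. U is the midpoint of YG ⇒ U = (1/2, 1/2)
2. T is the midpoint of UG ⇒ T = (1/4, 3/4)
3. J is the centroid of triangle GTR ⇒ J = (1/12, 7/12)
through Y parallel to RG: direction (0, 1); meets GJ at A = (1, -4)
A = G + t·(J−G) with t = 12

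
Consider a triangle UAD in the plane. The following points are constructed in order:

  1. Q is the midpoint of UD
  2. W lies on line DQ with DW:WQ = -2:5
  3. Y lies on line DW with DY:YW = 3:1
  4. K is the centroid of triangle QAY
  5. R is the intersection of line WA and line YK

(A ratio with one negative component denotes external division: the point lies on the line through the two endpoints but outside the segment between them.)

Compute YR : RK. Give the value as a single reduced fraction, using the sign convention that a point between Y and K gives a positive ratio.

YR:RK = -3/11

Set U = (0, 0), A = (1, 0), D = (0, 1); any affine frame gives the same invariant.
1. Q is the midpoint of UD ⇒ Q = (0, 1/2)
2. W lies on line DQ with DW:WQ = -2:5 ⇒ W = (0, 4/3)
3. Y lies on line DW with DY:YW = 3:1 ⇒ Y = (0, 5/4)
4. K is the centroid of triangle QAY ⇒ K = (1/3, 7/12)
5. R is the intersection of line WA and line YK ⇒ R = (-1/8, 3/2)
R = Y + t·(K−Y) with t = -3/8, so YR:RK = t:(1−t) = -3/8:11/8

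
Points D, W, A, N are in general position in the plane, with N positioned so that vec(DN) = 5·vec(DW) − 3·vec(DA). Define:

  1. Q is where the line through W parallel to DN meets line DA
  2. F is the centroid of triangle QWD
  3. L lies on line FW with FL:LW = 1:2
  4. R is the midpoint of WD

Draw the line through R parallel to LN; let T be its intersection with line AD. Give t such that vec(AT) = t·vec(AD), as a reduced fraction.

t = 259/400

Work in coordinates with D = (0, 0), W = (1, 0), A = (0, 1), N = (5, -3).
1. Q is where the line through W parallel to DN meets line DA ⇒ Q = (0, 3/5)
2. F is the centroid of triangle QWD ⇒ F = (1/3, 1/5)
3. L lies on line FW with FL:LW = 1:2 ⇒ L = (5/9, 2/15)
4. R is the midpoint of WD ⇒ R = (1/2, 0)
through R parallel to LN: direction (40/9, -47/15); meets AD at T = (0, 141/400)
T = A + t·(D−A) with t = 259/400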